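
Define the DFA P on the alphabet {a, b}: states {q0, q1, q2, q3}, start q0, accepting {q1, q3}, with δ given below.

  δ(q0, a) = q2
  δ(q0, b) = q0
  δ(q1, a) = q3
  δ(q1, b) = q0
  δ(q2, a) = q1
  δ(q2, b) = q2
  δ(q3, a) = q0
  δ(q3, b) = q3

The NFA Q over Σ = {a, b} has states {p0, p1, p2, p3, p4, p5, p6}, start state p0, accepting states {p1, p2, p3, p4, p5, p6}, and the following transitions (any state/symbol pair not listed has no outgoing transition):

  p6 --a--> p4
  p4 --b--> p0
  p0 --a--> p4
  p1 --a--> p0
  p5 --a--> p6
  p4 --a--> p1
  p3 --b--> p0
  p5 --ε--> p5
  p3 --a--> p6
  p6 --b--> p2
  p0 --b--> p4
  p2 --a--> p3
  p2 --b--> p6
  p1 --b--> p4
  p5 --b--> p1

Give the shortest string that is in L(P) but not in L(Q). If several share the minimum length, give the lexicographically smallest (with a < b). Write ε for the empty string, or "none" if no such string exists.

aaa

The string aaa is accepted by P but not by Q.
No shorter string lies in the difference, and aaa is the lexicographically first length-3 string in L(P) \ L(Q).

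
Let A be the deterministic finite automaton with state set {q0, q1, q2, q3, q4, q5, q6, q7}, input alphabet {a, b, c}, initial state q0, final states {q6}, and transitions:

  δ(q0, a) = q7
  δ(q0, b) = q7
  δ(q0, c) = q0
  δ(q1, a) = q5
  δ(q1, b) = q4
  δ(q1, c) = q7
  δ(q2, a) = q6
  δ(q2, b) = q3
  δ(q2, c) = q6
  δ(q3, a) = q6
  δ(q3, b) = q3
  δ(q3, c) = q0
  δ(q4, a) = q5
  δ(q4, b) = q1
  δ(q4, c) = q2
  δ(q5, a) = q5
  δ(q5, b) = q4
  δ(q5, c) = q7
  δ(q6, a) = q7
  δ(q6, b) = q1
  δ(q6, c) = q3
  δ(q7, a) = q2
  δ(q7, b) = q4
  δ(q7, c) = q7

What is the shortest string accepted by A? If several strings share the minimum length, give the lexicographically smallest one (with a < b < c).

A breadth-first search from q0 reaches an accepting state first via the path q0 → q7 → q2 → q6 on input aaa.
No string of length < 3 is accepted (BFS exhausts all shorter strings without reaching an accepting state), and aaa is the lexicographically least accepting string of length 3.

aaa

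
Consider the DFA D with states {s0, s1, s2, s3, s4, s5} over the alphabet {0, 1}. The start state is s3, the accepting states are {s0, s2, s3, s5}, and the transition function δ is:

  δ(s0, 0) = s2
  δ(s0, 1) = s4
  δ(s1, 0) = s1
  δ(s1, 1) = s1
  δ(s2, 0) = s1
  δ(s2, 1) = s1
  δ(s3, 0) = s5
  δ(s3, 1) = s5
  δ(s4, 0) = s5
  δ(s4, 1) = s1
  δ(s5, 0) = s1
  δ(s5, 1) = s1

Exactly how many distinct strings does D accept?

The useful subgraph on states {s3, s5} is acyclic, so L(D) is finite; the longest accepting path visits 2 useful states, giving maximum string length 1.
Counting accepting paths from s3 by length: 1 of length 0, 2 of length 1. Total 3.

3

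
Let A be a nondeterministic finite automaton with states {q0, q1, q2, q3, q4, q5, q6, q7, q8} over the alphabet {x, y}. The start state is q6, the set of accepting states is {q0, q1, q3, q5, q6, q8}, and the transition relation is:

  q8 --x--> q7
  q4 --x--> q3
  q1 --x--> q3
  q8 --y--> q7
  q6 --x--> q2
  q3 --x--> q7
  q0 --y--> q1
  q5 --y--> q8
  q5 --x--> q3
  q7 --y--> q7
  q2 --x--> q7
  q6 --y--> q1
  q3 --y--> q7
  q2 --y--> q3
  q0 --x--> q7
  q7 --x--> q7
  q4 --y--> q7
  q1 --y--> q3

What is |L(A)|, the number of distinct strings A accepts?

5

The useful subgraph on states {q1, q2, q3, q6} is acyclic, so L(A) is finite; the longest accepting path visits 3 useful states, giving maximum string length 2.
Counting accepting paths from q6 by length: 1 of length 0, 1 of length 1, 3 of length 2. Total 5.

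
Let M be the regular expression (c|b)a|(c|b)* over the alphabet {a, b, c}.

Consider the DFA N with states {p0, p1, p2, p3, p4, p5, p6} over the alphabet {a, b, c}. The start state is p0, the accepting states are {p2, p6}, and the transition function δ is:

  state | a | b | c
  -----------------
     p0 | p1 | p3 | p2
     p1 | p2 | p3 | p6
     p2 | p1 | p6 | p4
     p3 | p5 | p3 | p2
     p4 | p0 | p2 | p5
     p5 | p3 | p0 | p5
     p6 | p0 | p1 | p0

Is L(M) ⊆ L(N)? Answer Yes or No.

No

The empty string ε is in L(M) but not in L(N).
So L(M) ⊄ L(N).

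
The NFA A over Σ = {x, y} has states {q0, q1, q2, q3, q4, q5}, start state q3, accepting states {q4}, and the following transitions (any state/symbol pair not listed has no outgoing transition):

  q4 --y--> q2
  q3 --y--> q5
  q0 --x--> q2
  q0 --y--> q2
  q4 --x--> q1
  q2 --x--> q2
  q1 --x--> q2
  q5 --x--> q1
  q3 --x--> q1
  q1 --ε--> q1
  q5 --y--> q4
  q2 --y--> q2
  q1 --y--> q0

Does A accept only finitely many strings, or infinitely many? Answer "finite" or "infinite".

The useful states (reachable from q3 and able to reach an accepting state) are {q3, q4, q5}.
Restricted to these states the transition graph has no cycle, so every accepting path has bounded length and L is finite.

finite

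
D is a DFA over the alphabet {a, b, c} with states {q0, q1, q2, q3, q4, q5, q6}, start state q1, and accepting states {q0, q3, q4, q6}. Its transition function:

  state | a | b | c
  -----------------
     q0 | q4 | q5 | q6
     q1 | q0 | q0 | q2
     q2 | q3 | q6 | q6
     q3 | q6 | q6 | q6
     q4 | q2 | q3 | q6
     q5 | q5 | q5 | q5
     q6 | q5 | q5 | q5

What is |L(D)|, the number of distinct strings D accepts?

The useful subgraph on states {q0, q1, q2, q3, q4, q6} is acyclic, so L(D) is finite; the longest accepting path visits 6 useful states, giving maximum string length 5.
Counting accepting paths from q1 by length: 2 of length 1, 7 of length 2, 7 of length 3, 12 of length 4, 6 of length 5. Total 34.

34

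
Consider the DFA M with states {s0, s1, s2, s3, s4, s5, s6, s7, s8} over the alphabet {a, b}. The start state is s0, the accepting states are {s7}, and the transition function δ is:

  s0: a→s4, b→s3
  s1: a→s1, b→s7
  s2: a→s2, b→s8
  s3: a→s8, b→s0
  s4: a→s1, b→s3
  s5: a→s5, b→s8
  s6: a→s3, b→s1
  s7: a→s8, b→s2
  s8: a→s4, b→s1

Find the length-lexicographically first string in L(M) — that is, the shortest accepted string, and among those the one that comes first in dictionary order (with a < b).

A breadth-first search from s0 reaches an accepting state first via the path s0 → s4 → s1 → s7 on input aab.
No string of length < 3 is accepted (BFS exhausts all shorter strings without reaching an accepting state), and aab is the lexicographically least accepting string of length 3.

aab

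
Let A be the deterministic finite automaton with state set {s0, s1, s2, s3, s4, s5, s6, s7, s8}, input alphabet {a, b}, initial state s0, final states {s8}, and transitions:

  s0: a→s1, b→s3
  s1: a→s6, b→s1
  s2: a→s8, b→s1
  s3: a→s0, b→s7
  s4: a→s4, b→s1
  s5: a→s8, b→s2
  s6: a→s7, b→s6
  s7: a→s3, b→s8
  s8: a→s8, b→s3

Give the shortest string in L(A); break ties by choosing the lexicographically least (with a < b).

bbb

A breadth-first search from s0 reaches an accepting state first via the path s0 → s3 → s7 → s8 on input bbb.
No string of length < 3 is accepted (BFS exhausts all shorter strings without reaching an accepting state), and bbb is the lexicographically least accepting string of length 3.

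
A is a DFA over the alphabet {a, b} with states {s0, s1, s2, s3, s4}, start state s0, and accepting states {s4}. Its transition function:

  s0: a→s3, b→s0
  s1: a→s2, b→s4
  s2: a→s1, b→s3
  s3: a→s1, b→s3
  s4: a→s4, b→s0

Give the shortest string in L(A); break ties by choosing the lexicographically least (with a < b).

aab

A breadth-first search from s0 reaches an accepting state first via the path s0 → s3 → s1 → s4 on input aab.
No string of length < 3 is accepted (BFS exhausts all shorter strings without reaching an accepting state), and aab is the lexicographically least accepting string of length 3.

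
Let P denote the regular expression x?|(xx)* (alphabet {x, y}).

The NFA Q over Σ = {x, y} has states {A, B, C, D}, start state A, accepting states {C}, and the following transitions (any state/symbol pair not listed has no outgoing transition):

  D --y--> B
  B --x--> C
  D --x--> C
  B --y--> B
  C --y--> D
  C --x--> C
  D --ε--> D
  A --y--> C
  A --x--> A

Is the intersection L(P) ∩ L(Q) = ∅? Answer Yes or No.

Converting the expression P to a DFA (subset construction, then merging equivalent states) gives the minimal DFA with states {p0, p1, p2, p3, p4}, start state p0, accepting states {p0, p1, p3} and transitions p0: x→p1, y→p2; p1: x→p3, y→p2; p2: x→p2, y→p2; p3: x→p4, y→p2; p4: x→p3, y→p2.
Exploring the product automaton P × Q from the start pair (p0, A), following both machines on each input symbol, reaches 7 state pairs: (p0, A), (p1, A), (p2, C), (p3, A), (p2, D), (p4, A), (p2, B).
P accepts in {p0, p1, p3} and Q accepts in {C}; no reachable pair has both components accepting, so no string drives both machines to acceptance simultaneously and L(P) ∩ L(Q) = ∅.
So no string is accepted by both, and the intersection is empty.

Yes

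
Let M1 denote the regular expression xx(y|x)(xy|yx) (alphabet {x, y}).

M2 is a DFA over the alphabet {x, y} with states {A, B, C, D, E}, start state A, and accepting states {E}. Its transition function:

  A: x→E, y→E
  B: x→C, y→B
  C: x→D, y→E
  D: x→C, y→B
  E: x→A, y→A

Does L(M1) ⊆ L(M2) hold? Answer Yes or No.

Converting the expression M1 to a DFA (subset construction, then merging equivalent states) gives the minimal DFA with states {r0, r1, r2, r3, r4, r5, r6, r7}, start state r0, accepting states {r7} and transitions r0: x→r1, y→r2; r1: x→r3, y→r2; r2: x→r2, y→r2; r3: x→r4, y→r4; r4: x→r5, y→r6; r5: x→r2, y→r7; r6: x→r7, y→r2; r7: x→r2, y→r2.
Exploring the product automaton M1 × M2 from the start pair (r0, A), following both machines on each input symbol, reaches 9 state pairs: (r0, A), (r1, E), (r2, E), (r3, A), (r2, A), (r4, E), (r5, A), (r6, A), (r7, E).
M1 accepts in {r7} and M2 accepts in {E}. The reachable pairs whose M1-component is accepting are (r7, E); in each of them the M2-component is accepting too, so the product for L(M1) \ L(M2) (M1-component accepting, M2-component rejecting) has no reachable accepting pair and the difference is empty.
Hence every string in L(M1) is also in L(M2).

Yes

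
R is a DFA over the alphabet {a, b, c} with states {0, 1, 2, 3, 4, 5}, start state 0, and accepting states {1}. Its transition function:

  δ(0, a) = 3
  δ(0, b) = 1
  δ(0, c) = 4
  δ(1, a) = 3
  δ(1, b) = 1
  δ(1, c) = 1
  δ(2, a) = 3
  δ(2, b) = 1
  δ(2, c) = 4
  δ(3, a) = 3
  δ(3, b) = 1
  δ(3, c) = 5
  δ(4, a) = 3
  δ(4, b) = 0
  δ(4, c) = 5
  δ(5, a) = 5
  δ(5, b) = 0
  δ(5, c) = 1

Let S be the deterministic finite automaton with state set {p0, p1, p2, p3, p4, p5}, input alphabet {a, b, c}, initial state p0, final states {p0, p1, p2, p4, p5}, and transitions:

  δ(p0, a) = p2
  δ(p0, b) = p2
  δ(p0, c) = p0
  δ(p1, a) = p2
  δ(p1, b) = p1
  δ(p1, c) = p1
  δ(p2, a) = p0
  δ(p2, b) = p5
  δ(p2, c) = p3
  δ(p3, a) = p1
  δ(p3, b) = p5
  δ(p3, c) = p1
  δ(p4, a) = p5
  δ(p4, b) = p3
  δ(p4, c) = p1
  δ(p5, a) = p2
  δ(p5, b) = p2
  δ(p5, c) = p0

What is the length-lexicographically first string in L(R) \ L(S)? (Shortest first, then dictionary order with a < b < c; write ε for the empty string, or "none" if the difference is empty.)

bc

The string bc is accepted by R but not by S.
No shorter string lies in the difference, and bc is the lexicographically first length-2 string in L(R) \ L(S).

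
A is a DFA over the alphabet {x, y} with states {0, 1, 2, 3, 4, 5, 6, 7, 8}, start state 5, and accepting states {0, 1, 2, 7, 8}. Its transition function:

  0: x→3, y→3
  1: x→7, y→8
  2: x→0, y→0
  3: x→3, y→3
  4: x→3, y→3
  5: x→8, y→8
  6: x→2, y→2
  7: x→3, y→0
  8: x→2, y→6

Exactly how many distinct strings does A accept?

The useful subgraph on states {0, 2, 5, 6, 8} is acyclic, so L(A) is finite; the longest accepting path visits 5 useful states, giving maximum string length 4.
Counting accepting paths from 5 by length: 2 of length 1, 2 of length 2, 8 of length 3, 8 of length 4. Total 20.

20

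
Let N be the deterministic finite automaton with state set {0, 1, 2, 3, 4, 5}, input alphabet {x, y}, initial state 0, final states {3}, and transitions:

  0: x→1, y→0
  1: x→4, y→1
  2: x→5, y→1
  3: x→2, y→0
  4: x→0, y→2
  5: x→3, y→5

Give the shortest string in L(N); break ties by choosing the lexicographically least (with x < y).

xxyxx

A breadth-first search from 0 reaches an accepting state first via the path 0 → 1 → 4 → 2 → 5 → 3 on input xxyxx.
No string of length < 5 is accepted (BFS exhausts all shorter strings without reaching an accepting state), and xxyxx is the lexicographically least accepting string of length 5.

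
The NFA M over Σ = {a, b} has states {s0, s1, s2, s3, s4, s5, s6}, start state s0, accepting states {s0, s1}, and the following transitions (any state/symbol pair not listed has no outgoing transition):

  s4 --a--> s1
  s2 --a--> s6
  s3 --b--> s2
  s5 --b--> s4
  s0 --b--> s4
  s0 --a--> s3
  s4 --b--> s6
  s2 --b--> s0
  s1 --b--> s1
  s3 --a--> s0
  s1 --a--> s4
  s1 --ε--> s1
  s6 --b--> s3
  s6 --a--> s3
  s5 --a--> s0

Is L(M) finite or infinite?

infinite

State s0 is reachable from the start and can reach an accepting state, and it lies on the cycle s0 → s3 → s0.
Traversing that cycle any number of times yields accepted strings of unbounded length, so the language is infinite.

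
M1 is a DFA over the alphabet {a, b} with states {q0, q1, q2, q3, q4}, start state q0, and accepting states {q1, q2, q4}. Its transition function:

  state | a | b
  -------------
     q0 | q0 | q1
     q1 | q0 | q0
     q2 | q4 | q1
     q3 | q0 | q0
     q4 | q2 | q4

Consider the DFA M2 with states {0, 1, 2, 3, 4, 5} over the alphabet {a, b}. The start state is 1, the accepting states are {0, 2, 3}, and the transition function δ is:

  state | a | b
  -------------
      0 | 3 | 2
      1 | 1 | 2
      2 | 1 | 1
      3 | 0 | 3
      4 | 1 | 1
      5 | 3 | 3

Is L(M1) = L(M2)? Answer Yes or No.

Exploring the product automaton M1 × M2 from the start pair (q0, 1), following both machines on each input symbol, reaches 2 state pairs: (q0, 1), (q1, 2).
M1 accepts in {q1, q2, q4} and M2 accepts in {0, 2, 3}. In every reachable pair the two components are either both accepting — (q1, 2) — or both non-accepting, so no string is accepted by exactly one of the machines: L(M1) \ L(M2) and L(M2) \ L(M1) are both empty.
Hence every string is accepted by M1 iff it is accepted by M2, and the two languages coincide.

Yes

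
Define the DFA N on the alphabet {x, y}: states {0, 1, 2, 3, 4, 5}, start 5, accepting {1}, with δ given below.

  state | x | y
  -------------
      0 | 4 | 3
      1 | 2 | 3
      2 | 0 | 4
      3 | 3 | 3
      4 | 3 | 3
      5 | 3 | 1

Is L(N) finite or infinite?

finite

The useful states (reachable from 5 and able to reach an accepting state) are {1, 5}.
Restricted to these states the transition graph has no cycle, so every accepting path has bounded length and L is finite.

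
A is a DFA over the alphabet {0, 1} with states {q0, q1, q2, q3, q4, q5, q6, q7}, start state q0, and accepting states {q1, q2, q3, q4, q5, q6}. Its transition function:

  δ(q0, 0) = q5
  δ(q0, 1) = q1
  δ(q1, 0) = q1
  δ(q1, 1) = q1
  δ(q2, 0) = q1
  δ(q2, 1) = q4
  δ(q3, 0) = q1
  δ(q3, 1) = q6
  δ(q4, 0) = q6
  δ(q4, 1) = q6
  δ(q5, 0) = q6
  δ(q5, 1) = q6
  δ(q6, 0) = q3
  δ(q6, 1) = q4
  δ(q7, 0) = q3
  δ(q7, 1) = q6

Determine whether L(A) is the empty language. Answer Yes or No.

The string 0 is accepted: the run q0 → q5 ends in the accepting state q5.
Since at least one string is accepted, L(A) is not empty.

No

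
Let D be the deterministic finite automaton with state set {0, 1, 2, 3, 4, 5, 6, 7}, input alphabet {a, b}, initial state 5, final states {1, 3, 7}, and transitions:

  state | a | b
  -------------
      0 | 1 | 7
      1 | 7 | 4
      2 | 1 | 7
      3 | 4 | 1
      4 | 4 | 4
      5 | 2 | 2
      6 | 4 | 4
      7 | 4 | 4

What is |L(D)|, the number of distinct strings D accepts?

The useful subgraph on states {1, 2, 5, 7} is acyclic, so L(D) is finite; the longest accepting path visits 4 useful states, giving maximum string length 3.
Counting accepting paths from 5 by length: 4 of length 2, 2 of length 3. Total 6.

6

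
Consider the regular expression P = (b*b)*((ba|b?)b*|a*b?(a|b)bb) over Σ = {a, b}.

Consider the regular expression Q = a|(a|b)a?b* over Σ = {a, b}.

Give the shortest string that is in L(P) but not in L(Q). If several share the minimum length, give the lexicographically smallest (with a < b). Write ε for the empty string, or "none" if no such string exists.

The empty string ε is accepted by P but not by Q.
Since ε is the unique shortest string, it is the required witness.

ε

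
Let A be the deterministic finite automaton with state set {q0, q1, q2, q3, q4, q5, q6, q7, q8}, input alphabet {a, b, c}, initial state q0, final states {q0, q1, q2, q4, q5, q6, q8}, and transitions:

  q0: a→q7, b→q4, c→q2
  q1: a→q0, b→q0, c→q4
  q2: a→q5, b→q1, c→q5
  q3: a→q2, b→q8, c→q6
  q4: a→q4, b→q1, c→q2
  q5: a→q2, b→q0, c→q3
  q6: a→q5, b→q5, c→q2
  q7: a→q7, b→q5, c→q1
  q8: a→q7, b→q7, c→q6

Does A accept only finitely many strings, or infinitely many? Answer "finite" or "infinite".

infinite

State q0 is reachable from the start and can reach an accepting state, and it lies on the cycle q0 → q2 → q1 → q0.
Traversing that cycle any number of times yields accepted strings of unbounded length, so the language is infinite.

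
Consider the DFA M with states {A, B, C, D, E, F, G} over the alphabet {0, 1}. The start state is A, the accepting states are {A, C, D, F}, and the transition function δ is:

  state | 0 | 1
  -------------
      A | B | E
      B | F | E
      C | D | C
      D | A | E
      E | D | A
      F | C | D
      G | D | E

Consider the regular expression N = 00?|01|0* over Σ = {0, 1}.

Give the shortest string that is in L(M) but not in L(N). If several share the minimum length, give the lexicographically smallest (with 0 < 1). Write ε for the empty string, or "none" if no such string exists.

The string 10 is accepted by M but not by N.
No shorter string lies in the difference, and 10 is the lexicographically first length-2 string in L(M) \ L(N).

10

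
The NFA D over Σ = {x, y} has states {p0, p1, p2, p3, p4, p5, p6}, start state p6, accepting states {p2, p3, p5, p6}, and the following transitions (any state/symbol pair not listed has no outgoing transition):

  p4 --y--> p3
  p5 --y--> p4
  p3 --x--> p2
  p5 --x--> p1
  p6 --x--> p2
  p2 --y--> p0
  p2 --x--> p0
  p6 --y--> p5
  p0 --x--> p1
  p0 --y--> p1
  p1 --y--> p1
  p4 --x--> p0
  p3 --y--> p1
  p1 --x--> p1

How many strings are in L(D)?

5

The useful subgraph on states {p2, p3, p4, p5, p6} is acyclic, so L(D) is finite; the longest accepting path visits 5 useful states, giving maximum string length 4.
Counting accepting paths from p6 by length: 1 of length 0, 2 of length 1, 1 of length 3, 1 of length 4. Total 5.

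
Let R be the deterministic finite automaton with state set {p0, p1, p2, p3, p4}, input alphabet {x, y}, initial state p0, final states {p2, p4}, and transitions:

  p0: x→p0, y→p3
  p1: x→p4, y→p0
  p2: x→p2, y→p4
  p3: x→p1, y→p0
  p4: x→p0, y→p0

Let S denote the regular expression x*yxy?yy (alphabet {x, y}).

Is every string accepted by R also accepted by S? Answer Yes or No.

No

The string yxx is in L(R) but not in L(S).
So L(R) ⊄ L(S).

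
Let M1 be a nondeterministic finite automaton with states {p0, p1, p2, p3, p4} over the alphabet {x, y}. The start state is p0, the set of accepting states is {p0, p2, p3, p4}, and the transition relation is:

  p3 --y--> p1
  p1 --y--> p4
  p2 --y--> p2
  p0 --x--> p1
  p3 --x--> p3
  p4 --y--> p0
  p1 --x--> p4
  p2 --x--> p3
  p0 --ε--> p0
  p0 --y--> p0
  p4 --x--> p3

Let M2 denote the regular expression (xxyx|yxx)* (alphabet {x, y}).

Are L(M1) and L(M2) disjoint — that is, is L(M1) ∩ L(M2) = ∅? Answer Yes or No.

The empty string ε is accepted by both M1 and M2.
Hence L(M1) ∩ L(M2) ≠ ∅.

No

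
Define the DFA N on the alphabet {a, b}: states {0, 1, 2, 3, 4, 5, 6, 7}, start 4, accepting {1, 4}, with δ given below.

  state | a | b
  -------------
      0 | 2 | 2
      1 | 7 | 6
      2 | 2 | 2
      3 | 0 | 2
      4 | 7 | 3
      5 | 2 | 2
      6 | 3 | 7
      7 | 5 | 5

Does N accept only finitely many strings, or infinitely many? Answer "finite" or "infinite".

The useful states (reachable from 4 and able to reach an accepting state) are {4}.
Restricted to these states the transition graph has no cycle, so every accepting path has bounded length and L is finite.

finite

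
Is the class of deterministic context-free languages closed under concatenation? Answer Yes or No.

Take L₁ = {ε, c} (finite, hence regular and DCFL) and L₂ = {c aⁿbⁿ : n≥0} ∪ {cc aⁿb²ⁿ : n≥0} (a DCFL: the number of leading c's tells the DPDA whether to pop one stack symbol per b or per two b's). Then L₁L₂ ∩ cca⁺b* = {cc aⁿbⁿ : n≥1} ∪ {cc aⁿb²ⁿ : n≥1}. If L₁L₂ were a DCFL, so would be this intersection with a regular set, and a DPDA for it started from its configuration after reading cc would accept {aⁿbⁿ : n≥1} ∪ {aⁿb²ⁿ : n≥1}, which no deterministic PDA accepts (a DPDA for it would have a single run on aⁿb²ⁿ, accepting after the prefix aⁿbⁿ and accepting again after n more b's; an ordinary PDA that simulates it on a's and b's and, at any moment when it is accepting, may switch to reading only a fresh letter d while feeding each d to the simulation as a b, would accept aⁱbʲdᵏ (k≥1) exactly when both aⁱbʲ and aⁱbʲ⁺ᵏ are in the language, i.e. its language intersected with the regular set a*b*d⁺ would be exactly {aⁿbⁿdⁿ : n≥1} — impossible, since context-free languages are closed under intersection with regular sets and {aⁿbⁿdⁿ} is not context-free). Hence L₁L₂ is not a DCFL.

No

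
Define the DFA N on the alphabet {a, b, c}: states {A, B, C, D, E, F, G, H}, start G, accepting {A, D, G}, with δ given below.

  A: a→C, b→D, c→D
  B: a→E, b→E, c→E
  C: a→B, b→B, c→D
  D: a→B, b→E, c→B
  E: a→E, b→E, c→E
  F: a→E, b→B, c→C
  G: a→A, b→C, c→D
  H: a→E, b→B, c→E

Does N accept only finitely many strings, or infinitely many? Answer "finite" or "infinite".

finite

The useful states (reachable from G and able to reach an accepting state) are {A, C, D, G}.
Restricted to these states the transition graph has no cycle, so every accepting path has bounded length and L is finite.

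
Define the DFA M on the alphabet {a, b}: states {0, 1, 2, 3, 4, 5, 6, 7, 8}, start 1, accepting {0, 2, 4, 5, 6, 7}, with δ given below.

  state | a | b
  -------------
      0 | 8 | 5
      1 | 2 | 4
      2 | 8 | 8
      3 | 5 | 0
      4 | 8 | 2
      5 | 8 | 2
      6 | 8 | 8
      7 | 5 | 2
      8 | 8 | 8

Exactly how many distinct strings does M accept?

The useful subgraph on states {1, 2, 4} is acyclic, so L(M) is finite; the longest accepting path visits 3 useful states, giving maximum string length 2.
Counting accepting paths from 1 by length: 2 of length 1, 1 of length 2. Total 3.

3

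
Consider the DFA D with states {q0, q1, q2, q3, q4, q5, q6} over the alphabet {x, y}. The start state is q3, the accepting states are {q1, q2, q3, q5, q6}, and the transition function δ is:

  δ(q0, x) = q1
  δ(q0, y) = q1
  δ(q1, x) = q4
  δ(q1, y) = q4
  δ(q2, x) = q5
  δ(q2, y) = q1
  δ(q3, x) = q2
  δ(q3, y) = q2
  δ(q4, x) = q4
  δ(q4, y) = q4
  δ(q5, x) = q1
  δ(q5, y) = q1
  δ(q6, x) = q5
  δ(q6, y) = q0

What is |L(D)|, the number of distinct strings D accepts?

The useful subgraph on states {q1, q2, q3, q5} is acyclic, so L(D) is finite; the longest accepting path visits 4 useful states, giving maximum string length 3.
Counting accepting paths from q3 by length: 1 of length 0, 2 of length 1, 4 of length 2, 4 of length 3. Total 11.

11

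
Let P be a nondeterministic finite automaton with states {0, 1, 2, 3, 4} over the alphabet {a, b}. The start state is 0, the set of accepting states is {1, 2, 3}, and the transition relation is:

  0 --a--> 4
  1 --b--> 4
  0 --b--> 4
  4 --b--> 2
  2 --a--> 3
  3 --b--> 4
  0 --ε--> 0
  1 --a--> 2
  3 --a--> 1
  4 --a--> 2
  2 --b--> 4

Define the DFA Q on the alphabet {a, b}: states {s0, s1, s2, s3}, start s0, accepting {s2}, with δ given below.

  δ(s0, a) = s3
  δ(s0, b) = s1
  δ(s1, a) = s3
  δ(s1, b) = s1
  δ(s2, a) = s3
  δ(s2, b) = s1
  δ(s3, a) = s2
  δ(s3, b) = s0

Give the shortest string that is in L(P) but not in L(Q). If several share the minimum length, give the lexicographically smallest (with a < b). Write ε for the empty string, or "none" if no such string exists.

ab

The string ab is accepted by P but not by Q.
No shorter string lies in the difference, and ab is the lexicographically first length-2 string in L(P) \ L(Q).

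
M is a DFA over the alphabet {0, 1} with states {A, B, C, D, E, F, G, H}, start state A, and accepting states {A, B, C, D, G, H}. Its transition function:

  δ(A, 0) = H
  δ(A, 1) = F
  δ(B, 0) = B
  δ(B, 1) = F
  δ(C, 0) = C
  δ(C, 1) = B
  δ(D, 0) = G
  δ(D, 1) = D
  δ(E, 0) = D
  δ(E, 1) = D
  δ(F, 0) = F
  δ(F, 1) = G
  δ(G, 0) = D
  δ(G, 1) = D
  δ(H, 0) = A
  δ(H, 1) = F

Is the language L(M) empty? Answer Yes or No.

The empty string ε is accepted: the run A ends in the accepting state A.
Since at least one string is accepted, L(M) is not empty.

No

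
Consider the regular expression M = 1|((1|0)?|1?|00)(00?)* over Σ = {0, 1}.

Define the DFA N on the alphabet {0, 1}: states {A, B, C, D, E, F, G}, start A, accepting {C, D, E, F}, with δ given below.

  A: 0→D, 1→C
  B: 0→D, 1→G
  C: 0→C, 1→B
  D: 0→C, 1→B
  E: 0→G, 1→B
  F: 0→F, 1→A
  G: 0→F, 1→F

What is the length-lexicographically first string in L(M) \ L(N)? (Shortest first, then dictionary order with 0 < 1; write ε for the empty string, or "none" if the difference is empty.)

ε

The empty string ε is accepted by M but not by N.
Since ε is the unique shortest string, it is the required witness.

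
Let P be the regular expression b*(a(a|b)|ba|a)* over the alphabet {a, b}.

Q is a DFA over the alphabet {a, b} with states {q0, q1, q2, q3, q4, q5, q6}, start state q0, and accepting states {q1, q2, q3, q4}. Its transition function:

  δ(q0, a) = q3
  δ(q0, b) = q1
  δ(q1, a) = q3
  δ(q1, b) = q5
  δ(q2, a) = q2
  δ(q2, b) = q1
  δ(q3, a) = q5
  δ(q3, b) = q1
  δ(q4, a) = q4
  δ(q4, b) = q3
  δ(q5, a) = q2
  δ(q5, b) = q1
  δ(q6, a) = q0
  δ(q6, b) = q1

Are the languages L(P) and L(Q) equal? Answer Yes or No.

The empty string ε is accepted by P but rejected by Q.
So L(P) ≠ L(Q).

No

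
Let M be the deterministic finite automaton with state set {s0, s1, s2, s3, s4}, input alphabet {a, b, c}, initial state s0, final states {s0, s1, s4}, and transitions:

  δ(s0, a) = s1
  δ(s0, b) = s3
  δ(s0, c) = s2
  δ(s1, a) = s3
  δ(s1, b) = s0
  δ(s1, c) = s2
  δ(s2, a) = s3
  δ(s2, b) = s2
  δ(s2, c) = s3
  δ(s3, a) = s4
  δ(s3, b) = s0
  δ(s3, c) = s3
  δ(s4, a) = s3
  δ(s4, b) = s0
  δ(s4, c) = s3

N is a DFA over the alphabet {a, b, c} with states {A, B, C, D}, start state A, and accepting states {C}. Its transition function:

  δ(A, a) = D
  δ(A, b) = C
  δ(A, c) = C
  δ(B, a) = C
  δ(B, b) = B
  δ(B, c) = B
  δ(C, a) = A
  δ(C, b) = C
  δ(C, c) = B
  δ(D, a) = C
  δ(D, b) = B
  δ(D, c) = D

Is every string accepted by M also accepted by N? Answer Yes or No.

The empty string ε is in L(M) but not in L(N).
So L(M) ⊄ L(N).

No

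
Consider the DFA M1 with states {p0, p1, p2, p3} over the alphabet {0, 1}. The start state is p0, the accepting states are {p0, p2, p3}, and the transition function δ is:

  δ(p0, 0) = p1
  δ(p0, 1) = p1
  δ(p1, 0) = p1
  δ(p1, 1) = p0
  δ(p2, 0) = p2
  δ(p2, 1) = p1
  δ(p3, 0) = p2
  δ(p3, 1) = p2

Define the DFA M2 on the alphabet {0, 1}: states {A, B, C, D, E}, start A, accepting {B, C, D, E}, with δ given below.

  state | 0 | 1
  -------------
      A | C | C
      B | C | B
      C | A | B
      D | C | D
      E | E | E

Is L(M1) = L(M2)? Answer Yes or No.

The empty string ε is accepted by M1 but rejected by M2.
So L(M1) ≠ L(M2).

No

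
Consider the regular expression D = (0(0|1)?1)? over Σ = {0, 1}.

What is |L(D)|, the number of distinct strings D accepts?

4

The expression has no Kleene star, so L(D) is finite. Expanding the alternatives gives {ε, 01, 001, 011}.
That is 1 of length 0, 1 of length 2, 2 of length 3: 4 strings in all.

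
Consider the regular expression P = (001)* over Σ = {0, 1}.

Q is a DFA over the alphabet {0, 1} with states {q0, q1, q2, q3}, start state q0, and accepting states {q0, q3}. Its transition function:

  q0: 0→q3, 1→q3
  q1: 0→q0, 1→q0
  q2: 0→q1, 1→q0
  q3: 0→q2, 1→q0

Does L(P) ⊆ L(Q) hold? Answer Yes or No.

Yes

Converting the expression P to a DFA (subset construction, then merging equivalent states) gives the minimal DFA with states {p0, p1, p2, p3}, start state p0, accepting states {p0} and transitions p0: 0→p1, 1→p2; p1: 0→p3, 1→p2; p2: 0→p2, 1→p2; p3: 0→p2, 1→p0.
Exploring the product automaton P × Q from the start pair (p0, q0), following both machines on each input symbol, reaches 7 state pairs: (p0, q0), (p1, q3), (p2, q3), (p3, q2), (p2, q0), (p2, q2), (p2, q1).
P accepts in {p0} and Q accepts in {q0, q3}. The reachable pairs whose P-component is accepting are (p0, q0); in each of them the Q-component is accepting too, so the product for L(P) \ L(Q) (P-component accepting, Q-component rejecting) has no reachable accepting pair and the difference is empty.
Hence every string in L(P) is also in L(Q).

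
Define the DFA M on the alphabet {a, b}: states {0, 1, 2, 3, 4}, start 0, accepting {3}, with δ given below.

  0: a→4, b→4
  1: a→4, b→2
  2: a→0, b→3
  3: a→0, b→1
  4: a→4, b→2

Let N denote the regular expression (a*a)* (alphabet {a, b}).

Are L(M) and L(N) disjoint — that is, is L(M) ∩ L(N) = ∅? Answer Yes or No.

Converting the expression N to a DFA (subset construction, then merging equivalent states) gives the minimal DFA with states {n0, n1}, start state n0, accepting states {n0} and transitions n0: a→n0, b→n1; n1: a→n1, b→n1.
Exploring the product automaton M × N from the start pair (0, n0), following both machines on each input symbol, reaches 7 state pairs: (0, n0), (4, n0), (4, n1), (2, n1), (0, n1), (3, n1), (1, n1).
M accepts in {3} and N accepts in {n0}; no reachable pair has both components accepting, so no string drives both machines to acceptance simultaneously and L(M) ∩ L(N) = ∅.
So no string is accepted by both, and the intersection is empty.

Yes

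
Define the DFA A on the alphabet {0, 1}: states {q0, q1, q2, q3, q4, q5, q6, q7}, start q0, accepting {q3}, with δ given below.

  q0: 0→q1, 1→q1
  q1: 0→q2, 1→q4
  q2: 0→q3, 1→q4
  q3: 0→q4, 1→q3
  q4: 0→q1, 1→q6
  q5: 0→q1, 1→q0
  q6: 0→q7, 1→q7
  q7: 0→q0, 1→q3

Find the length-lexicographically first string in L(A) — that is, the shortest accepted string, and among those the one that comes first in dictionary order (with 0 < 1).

A breadth-first search from q0 reaches an accepting state first via the path q0 → q1 → q2 → q3 on input 000.
No string of length < 3 is accepted (BFS exhausts all shorter strings without reaching an accepting state), and 000 is the lexicographically least accepting string of length 3.

000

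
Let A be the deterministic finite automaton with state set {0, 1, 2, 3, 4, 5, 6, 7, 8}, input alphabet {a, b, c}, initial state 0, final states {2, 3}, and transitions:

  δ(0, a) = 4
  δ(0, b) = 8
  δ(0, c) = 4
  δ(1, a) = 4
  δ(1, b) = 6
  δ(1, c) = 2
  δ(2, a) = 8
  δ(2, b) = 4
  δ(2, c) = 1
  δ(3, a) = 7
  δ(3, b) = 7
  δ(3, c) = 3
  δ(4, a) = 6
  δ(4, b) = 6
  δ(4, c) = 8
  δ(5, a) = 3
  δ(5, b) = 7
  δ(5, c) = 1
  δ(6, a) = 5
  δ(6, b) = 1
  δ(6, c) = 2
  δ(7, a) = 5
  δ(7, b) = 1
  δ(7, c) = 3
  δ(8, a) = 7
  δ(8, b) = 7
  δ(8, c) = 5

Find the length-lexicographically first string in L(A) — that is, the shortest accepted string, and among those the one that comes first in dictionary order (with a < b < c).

A breadth-first search from 0 reaches an accepting state first via the path 0 → 4 → 6 → 2 on input aac.
No string of length < 3 is accepted (BFS exhausts all shorter strings without reaching an accepting state), and aac is the lexicographically least accepting string of length 3.

aac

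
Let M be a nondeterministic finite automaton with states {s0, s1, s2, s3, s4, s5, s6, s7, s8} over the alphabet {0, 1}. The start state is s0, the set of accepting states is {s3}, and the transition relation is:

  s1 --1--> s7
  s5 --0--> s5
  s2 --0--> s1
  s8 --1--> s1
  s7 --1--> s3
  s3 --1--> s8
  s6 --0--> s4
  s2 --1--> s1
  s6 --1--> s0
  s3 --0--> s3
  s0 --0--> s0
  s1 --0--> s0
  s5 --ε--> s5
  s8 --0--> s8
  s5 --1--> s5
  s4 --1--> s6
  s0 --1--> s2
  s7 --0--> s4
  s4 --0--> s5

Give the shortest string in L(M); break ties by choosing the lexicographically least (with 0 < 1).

A breadth-first search from s0 reaches an accepting state first via the path s0 → s2 → s1 → s7 → s3 on input 1011.
No string of length < 4 is accepted (BFS exhausts all shorter strings without reaching an accepting state), and 1011 is the lexicographically least accepting string of length 4.

1011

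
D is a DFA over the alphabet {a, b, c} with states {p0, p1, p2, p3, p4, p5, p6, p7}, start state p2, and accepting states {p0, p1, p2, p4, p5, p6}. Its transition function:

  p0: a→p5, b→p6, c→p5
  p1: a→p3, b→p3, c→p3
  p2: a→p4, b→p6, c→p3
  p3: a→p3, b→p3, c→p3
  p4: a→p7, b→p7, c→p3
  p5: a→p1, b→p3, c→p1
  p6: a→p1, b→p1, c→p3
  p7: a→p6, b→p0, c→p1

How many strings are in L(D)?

33

The useful subgraph on states {p0, p1, p2, p4, p5, p6, p7} is acyclic, so L(D) is finite; the longest accepting path visits 6 useful states, giving maximum string length 5.
Counting accepting paths from p2 by length: 1 of length 0, 2 of length 1, 2 of length 2, 6 of length 3, 10 of length 4, 12 of length 5. Total 33.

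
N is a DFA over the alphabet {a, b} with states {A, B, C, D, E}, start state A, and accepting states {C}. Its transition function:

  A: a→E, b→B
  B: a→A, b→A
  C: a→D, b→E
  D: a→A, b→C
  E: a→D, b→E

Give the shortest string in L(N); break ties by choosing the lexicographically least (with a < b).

A breadth-first search from A reaches an accepting state first via the path A → E → D → C on input aab.
No string of length < 3 is accepted (BFS exhausts all shorter strings without reaching an accepting state), and aab is the lexicographically least accepting string of length 3.

aab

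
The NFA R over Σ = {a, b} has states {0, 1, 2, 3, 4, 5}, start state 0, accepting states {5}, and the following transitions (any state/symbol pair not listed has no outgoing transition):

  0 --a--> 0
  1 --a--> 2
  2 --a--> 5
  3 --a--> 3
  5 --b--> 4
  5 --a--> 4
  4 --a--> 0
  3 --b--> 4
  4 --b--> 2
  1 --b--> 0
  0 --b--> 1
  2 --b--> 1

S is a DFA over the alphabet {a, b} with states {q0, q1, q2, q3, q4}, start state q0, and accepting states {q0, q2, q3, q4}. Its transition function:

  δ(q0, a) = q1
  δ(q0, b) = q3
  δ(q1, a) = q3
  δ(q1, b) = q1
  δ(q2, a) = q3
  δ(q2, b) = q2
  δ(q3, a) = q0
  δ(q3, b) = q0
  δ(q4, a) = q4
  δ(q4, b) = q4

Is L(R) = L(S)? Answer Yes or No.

No

The string baa is accepted by R but rejected by S.
So L(R) ≠ L(S).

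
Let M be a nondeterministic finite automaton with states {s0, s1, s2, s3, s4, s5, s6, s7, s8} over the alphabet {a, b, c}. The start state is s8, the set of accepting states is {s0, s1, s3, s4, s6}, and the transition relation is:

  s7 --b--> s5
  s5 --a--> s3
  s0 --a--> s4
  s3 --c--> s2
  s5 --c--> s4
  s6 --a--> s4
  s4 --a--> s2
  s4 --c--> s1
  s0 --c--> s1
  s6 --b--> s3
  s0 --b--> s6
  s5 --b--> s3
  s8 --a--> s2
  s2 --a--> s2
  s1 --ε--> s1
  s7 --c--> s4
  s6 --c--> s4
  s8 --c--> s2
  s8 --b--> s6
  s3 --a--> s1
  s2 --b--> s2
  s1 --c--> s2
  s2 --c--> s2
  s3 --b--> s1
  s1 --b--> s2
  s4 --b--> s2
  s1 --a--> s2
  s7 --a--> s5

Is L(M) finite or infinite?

finite

The useful states (reachable from s8 and able to reach an accepting state) are {s1, s3, s4, s6, s8}.
Restricted to these states the transition graph has no cycle, so every accepting path has bounded length and L is finite.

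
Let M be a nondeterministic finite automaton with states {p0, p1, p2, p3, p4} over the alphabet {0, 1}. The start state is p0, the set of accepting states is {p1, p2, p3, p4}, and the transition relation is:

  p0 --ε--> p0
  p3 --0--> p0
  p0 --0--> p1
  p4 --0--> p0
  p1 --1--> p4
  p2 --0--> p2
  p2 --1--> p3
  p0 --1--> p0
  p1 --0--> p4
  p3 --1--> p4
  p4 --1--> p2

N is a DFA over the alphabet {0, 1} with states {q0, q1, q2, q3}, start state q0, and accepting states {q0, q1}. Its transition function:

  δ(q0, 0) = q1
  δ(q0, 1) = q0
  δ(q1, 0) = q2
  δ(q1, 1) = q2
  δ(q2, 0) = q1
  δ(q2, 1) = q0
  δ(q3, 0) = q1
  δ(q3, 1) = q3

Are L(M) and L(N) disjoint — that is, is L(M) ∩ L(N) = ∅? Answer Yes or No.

The string 0 is accepted by both M and N.
Hence L(M) ∩ L(N) ≠ ∅.

No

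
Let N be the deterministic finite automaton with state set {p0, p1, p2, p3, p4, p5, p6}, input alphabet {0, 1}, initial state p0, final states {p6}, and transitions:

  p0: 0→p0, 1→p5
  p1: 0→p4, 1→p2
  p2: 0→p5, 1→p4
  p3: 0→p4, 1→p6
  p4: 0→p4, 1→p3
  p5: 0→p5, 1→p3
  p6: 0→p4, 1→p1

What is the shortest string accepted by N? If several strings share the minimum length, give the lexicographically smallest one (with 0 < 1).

111

A breadth-first search from p0 reaches an accepting state first via the path p0 → p5 → p3 → p6 on input 111.
No string of length < 3 is accepted (BFS exhausts all shorter strings without reaching an accepting state), and 111 is the lexicographically least accepting string of length 3.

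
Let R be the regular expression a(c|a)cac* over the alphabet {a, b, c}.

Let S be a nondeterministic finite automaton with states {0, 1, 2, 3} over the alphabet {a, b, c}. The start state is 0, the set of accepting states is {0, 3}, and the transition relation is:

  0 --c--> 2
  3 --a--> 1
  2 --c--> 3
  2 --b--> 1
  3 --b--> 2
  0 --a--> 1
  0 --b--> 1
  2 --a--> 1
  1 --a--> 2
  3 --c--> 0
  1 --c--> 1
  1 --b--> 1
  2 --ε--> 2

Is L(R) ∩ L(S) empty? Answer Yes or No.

The string accac is accepted by both R and S.
Hence L(R) ∩ L(S) ≠ ∅.

No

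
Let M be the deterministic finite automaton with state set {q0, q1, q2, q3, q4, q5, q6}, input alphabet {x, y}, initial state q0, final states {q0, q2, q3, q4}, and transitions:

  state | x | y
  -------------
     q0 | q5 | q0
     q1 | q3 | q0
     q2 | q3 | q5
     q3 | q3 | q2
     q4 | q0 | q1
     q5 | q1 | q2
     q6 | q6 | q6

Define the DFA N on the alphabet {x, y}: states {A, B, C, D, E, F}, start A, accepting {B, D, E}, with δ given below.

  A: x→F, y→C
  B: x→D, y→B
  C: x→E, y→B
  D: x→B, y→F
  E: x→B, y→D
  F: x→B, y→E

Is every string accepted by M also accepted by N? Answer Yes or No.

No

The empty string ε is in L(M) but not in L(N).
So L(M) ⊄ L(N).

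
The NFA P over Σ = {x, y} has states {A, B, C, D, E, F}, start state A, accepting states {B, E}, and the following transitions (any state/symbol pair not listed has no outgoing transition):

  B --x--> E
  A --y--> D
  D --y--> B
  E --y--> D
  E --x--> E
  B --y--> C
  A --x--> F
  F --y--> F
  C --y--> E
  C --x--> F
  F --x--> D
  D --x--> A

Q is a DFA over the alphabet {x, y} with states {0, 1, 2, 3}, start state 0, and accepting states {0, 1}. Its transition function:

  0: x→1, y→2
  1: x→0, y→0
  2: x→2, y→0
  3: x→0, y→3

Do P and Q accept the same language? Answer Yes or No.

No

The string xxy is accepted by P but rejected by Q.
So L(P) ≠ L(Q).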